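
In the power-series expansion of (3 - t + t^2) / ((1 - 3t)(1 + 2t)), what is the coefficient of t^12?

891879

The denominator gives the recurrence a_n = a_(n−1) + 6a_(n−2) for n ≥ 3; the numerator fixes a_0 = 3, a_1 = 2, a_2 = 21.
Iterating: 3, 2, 21, 33, 159, 357, 1311, 3453, 11319, 32037, 99951, 292173, 891879, so a_12 = 891879.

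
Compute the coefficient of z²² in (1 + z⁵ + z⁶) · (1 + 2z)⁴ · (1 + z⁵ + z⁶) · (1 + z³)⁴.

481

(1 + z⁵ + z⁶) has coefficients 1,0,0,0,0,1,1 for degrees 0…6.
(1 + 2z)⁴ has coefficients 1,8,24,32,16,0,0,0,0,0,0,0,0,0,0,0,0,0,0,0,0,0,0 for degrees 0…22.
Multiplying by (1 + z⁵ + z⁶) gives running coefficients 1,8,24,32,16,1,9,32,56,48,16,0,0,0,0,0,0,0,0,0,0,0,0 for degrees 0…22.
Finally multiplying by (1 + z³)⁴, the product of all factors after the first has coefficients 1,8,24,36,48,97,143,144,204,280,272,326,375,328,364,356,240,225,201,96,56,48,16 for degrees 0…22.
[z²²] = 1·16 + 1·225 + 1·240 = 481.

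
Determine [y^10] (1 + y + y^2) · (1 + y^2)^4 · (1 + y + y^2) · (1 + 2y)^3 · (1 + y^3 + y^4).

(1 + y + y^2) has coefficients 1,1,1 for degrees 0…2.
(1 + y^2)^4 has coefficients 1,0,4,0,6,0,4,0,1,0,0 for degrees 0…10.
Multiplying by (1 + y + y^2) gives running coefficients 1,1,5,4,10,6,10,4,5,1,1 for degrees 0…10.
Multiplying by (1 + 2y)^3 gives running coefficients 1,7,23,54,102,154,198,216,197,159,99 for degrees 0…10.
Finally multiplying by (1 + y^3 + y^4), the product of all factors after the first has coefficients 1,7,23,55,110,184,275,372,453,511,513 for degrees 0…10.
[y^10] = 1·513 + 1·511 + 1·453 = 1477.

1477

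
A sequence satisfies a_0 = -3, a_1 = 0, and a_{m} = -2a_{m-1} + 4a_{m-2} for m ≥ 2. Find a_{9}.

The ordinary generating function has denominator 1 + 2x - 4x^2.
Iterating the recurrence: a_0,…,a_{9} = -3, 0, -12, 24, -96, 288, -960, 3072, -9984, 32256.

32256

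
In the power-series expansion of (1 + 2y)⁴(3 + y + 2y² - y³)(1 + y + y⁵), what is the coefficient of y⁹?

(1 + 2y)⁴ has coefficients 1,8,24,32,16 for degrees 0…4.
(3 + y + 2y² - y³) has coefficients 3,1,2,-1,0,0,0,0,0,0 for degrees 0…9.
Finally multiplying by (1 + y + y⁵), the product of all factors after the first has coefficients 3,4,3,1,-1,3,1,2,-1,0 for degrees 0…9.
[y⁹] = 1·0 + 8·(-1) + 24·2 + 32·1 + 16·3 = 120.

120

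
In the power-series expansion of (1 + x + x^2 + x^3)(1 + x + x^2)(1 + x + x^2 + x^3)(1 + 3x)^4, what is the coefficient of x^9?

(1 + x + x^2 + x^3) has coefficients 1,1,1,1 for degrees 0…3.
(1 + x + x^2) has coefficients 1,1,1,0,0,0,0,0,0,0 for degrees 0…9.
Multiplying by (1 + x + x^2 + x^3) gives running coefficients 1,2,3,3,2,1,0,0,0,0 for degrees 0…9.
Finally multiplying by (1 + 3x)^4, the product of all factors after the first has coefficients 1,14,81,255,497,673,687,513,270,81 for degrees 0…9.
[x^9] = 1·81 + 1·270 + 1·513 + 1·687 = 1551.

1551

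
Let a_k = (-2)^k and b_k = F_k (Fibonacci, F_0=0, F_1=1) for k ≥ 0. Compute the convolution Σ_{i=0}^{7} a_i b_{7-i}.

57

The convolution is the x^7 coefficient of A(x)B(x).
Σ = 1·13 − 2·8 + 4·5 − 8·3 + 16·2 − 32·1 + 64·1 − 128·0 = 57.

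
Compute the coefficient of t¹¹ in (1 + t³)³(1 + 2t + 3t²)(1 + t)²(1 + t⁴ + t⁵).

56

(1 + t³)³ has coefficients 1,0,0,3,0,0,3,0,0,1 for degrees 0…9.
(1 + 2t + 3t²) has coefficients 1,2,3,0,0,0,0,0,0,0,0,0 for degrees 0…11.
Multiplying by (1 + t)² gives running coefficients 1,4,8,8,3,0,0,0,0,0,0,0 for degrees 0…11.
Finally multiplying by (1 + t⁴ + t⁵), the product of all factors after the first has coefficients 1,4,8,8,4,5,12,16,11,3,0,0 for degrees 0…11.
[t¹¹] = 1·0 + 3·11 + 3·5 + 1·8 = 56.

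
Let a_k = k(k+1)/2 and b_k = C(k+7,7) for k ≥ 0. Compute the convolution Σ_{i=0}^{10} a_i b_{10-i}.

92378

Write out a_i and b_{10-i} for i = 0,…,10 and sum the products.
Σ = 0·19448 + 1·11440 + 3·6435 + 6·3432 + 10·1716 + 15·792 + 21·330 + 28·120 + 36·36 + 45·8 + 55·1 = 92378.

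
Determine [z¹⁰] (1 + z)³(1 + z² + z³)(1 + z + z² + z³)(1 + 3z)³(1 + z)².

(1 + z)³ has coefficients 1,3,3,1 for degrees 0…3.
(1 + z² + z³) has coefficients 1,0,1,1,0,0,0,0,0,0,0 for degrees 0…10.
Multiplying by (1 + z + z² + z³) gives running coefficients 1,1,2,3,2,2,1,0,0,0,0 for degrees 0…10.
Multiplying by (1 + 3z)³ gives running coefficients 1,10,38,75,110,155,154,117,81,27,0 for degrees 0…10.
Finally multiplying by (1 + z)², the product of all factors after the first has coefficients 1,12,59,161,298,450,574,580,469,306,135 for degrees 0…10.
[z¹⁰] = 1·135 + 3·306 + 3·469 + 1·580 = 3040.

3040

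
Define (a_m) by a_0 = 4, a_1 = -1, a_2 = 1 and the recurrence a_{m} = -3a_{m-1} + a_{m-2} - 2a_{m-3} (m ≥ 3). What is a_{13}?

-2689241

The ordinary generating function has denominator 1 + 3y - y^2 + 2y^3.
Iterating the recurrence: a_0,…,a_{13} = 4, -1, 1, -12, 39, -131, 456, -1577, 5449, -18836, 65111, -225067, 777984, -2689241.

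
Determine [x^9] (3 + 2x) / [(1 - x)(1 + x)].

Partial fractions give a closed form: a_n = (5/2)·1^n + (1/2)·(-1)^n.
At n = 9: a_9 = 2.

2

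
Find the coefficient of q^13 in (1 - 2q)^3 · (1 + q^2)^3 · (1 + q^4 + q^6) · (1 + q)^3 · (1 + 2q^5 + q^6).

(1 - 2q)^3 has coefficients 1,-6,12,-8 for degrees 0…3.
(1 + q^2)^3 has coefficients 1,0,3,0,3,0,1,0,0,0,0,0,0,0 for degrees 0…13.
Multiplying by (1 + q^4 + q^6) gives running coefficients 1,0,3,0,4,0,5,0,6,0,4,0,1,0 for degrees 0…13.
Multiplying by (1 + q)^3 gives running coefficients 1,3,6,10,13,15,17,19,21,23,22,18,13,7 for degrees 0…13.
Finally multiplying by (1 + 2q^5 + q^6), the product of all factors after the first has coefficients 1,3,6,10,13,17,24,34,47,59,65,67,68,68 for degrees 0…13.
[q^13] = 1·68 − 6·68 + 12·67 − 8·65 = -56.

-56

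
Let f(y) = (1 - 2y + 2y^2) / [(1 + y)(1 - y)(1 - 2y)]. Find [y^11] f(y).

1364

Partial fractions give a closed form: a_n = (5/6)·(-1)^n + (-1/2)·1^n + (2/3)·2^n.
At n = 11: a_11 = 1364.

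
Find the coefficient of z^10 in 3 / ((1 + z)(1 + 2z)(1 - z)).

Partial fractions give a closed form: a_n = (-3/2)·(-1)^n + (4)·(-2)^n + (1/2)·1^n.
At n = 10: a_10 = 4095.

4095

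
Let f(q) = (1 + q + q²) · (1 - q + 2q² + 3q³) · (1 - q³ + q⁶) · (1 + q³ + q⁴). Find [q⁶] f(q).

(1 + q + q²) has coefficients 1,1,1 for degrees 0…2.
(1 - q + 2q² + 3q³) has coefficients 1,-1,2,3,0,0,0 for degrees 0…6.
Multiplying by (1 - q³ + q⁶) gives running coefficients 1,-1,2,2,1,-2,-2 for degrees 0…6.
Finally multiplying by (1 + q³ + q⁴), the product of all factors after the first has coefficients 1,-1,2,3,1,-1,2 for degrees 0…6.
[q⁶] = 1·2 + 1·(-1) + 1·1 = 2.

2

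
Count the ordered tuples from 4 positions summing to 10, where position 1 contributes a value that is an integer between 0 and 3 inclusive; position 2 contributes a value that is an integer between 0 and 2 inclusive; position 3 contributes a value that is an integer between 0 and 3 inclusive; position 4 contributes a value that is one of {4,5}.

The generating function for the choices is (1 + q + q² + q³)·(1 + q + q²)·(1 + q + q² + q³)·(q⁴ + q⁵); the count is [q¹⁰].
(1 + q + q² + q³) has coefficients 1,1,1,1 for degrees 0…3.
(1 + q + q²) has coefficients 1,1,1,0,0,0,0,0,0,0,0 for degrees 0…10.
Multiplying by (1 + q + q² + q³) gives running coefficients 1,2,3,3,2,1,0,0,0,0,0 for degrees 0…10.
Finally multiplying by (q⁴ + q⁵), the product of all factors after the first has coefficients 0,0,0,0,1,3,5,6,5,3,1 for degrees 0…10.
[q¹⁰] = 1·1 + 1·3 + 1·5 + 1·6 = 15.

15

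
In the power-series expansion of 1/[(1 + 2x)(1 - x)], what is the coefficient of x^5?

The denominator gives the recurrence a_n = −a_(n−1) + 2a_(n−2) for n ≥ 2; the numerator fixes a_0 = 1, a_1 = -1.
Iterating: 1, -1, 3, -5, 11, -21, so a_5 = -21.

-21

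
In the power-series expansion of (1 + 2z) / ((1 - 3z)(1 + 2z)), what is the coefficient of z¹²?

531441

The denominator gives the recurrence a_n = a_(n−1) + 6a_(n−2) for n ≥ 2; the numerator fixes a_0 = 1, a_1 = 3.
Iterating: 1, 3, 9, 27, 81, 243, 729, 2187, 6561, 19683, 59049, 177147, 531441, so a_12 = 531441.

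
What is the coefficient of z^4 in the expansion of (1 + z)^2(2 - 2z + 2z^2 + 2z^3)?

(1 + z)^2 has coefficients 1,2,1 for degrees 0…2.
(2 - 2z + 2z^2 + 2z^3) has coefficients 2,-2,2,2,0 for degrees 0…4.
[z^4] = 1·0 + 2·2 + 1·2 = 6.

6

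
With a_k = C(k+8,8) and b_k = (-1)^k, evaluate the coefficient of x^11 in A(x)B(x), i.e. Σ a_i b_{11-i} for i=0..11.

47616

Write out a_i and b_{11-i} for i = 0,…,11 and sum the products.
Σ = 1·(-1) + 9·1 + 45·(-1) + 165·1 + 495·(-1) + 1287·1 + 3003·(-1) + 6435·1 + 12870·(-1) + 24310·1 + 43758·(-1) + 75582·1 = 47616.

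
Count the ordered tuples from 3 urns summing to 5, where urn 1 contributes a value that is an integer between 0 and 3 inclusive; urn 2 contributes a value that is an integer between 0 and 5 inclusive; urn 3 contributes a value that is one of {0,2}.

The generating function for the choices is (1 + x + x² + x³)·(1 + x + x² + x³ + x⁴ + x⁵)·(1 + x²); the count is [x⁵].
(1 + x + x² + x³) has coefficients 1,1,1,1 for degrees 0…3.
(1 + x + x² + x³ + x⁴ + x⁵) has coefficients 1,1,1,1,1,1 for degrees 0…5.
Finally multiplying by (1 + x²), the product of all factors after the first has coefficients 1,1,2,2,2,2 for degrees 0…5.
[x⁵] = 1·2 + 1·2 + 1·2 + 1·2 = 8.

8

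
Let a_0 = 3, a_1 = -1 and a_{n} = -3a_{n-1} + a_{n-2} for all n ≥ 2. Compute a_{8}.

The ordinary generating function has denominator 1 + 3x - x^2.
Iterating the recurrence: a_0,…,a_{8} = 3, -1, 6, -19, 63, -208, 687, -2269, 7494.

7494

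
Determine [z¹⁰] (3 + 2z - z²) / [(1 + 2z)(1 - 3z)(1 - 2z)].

Partial fractions give a closed form: a_n = (7/20)·(-2)^n + (32/5)·3^n + (-15/4)·2^n.
At n = 10: a_10 = 374432.

374432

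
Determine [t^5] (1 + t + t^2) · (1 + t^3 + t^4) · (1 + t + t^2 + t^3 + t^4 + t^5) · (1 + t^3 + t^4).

13

(1 + t + t^2) has coefficients 1,1,1 for degrees 0…2.
(1 + t^3 + t^4) has coefficients 1,0,0,1,1,0 for degrees 0…5.
Multiplying by (1 + t + t^2 + t^3 + t^4 + t^5) gives running coefficients 1,1,1,2,3,3 for degrees 0…5.
Finally multiplying by (1 + t^3 + t^4), the product of all factors after the first has coefficients 1,1,1,3,5,5 for degrees 0…5.
[t^5] = 1·5 + 1·5 + 1·3 = 13.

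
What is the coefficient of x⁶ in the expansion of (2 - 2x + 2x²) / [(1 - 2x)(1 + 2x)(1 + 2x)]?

800

The denominator gives the recurrence a_n = −2a_(n−1) + 4a_(n−2) + 8a_(n−3) for n ≥ 3; the numerator fixes a_0 = 2, a_1 = -6, a_2 = 22.
Iterating: 2, -6, 22, -52, 144, -320, 800, so a_6 = 800.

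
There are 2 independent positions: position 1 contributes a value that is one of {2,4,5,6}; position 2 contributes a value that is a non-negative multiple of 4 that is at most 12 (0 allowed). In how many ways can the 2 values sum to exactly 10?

2

The generating function for the choices is (q² + q⁴ + q⁵ + q⁶)·(1 + q⁴ + q⁸ + q¹²); the count is [q¹⁰].
(q² + q⁴ + q⁵ + q⁶) has coefficients 0,0,1,0,1,1,1 for degrees 0…6.
(1 + q⁴ + q⁸ + q¹²) has coefficients 1,0,0,0,1,0,0,0,1,0,0 for degrees 0…10.
[q¹⁰] = 1·1 + 1·0 + 1·0 + 1·1 = 2.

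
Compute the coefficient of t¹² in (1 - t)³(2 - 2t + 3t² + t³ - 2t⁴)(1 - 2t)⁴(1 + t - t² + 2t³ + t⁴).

664

(1 - t)³ has coefficients 1,-3,3,-1 for degrees 0…3.
(2 - 2t + 3t² + t³ - 2t⁴) has coefficients 2,-2,3,1,-2,0,0,0,0,0,0,0,0 for degrees 0…12.
Multiplying by (1 - 2t)⁴ gives running coefficients 2,-18,67,-135,158,-88,-32,80,-32,0,0,0,0 for degrees 0…12.
Finally multiplying by (1 + t - t² + 2t³ + t⁴), the product of all factors after the first has coefficients 2,-16,47,-46,-78,321,-481,317,62,-264,160,16,-32 for degrees 0…12.
[t¹²] = 1·(-32) − 3·16 + 3·160 − 1·(-264) = 664.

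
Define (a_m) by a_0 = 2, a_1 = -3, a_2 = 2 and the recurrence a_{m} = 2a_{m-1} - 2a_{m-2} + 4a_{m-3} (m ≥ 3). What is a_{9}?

The ordinary generating function has denominator 1 - 2y + 2y^2 - 4y^3.
Iterating the recurrence: a_0,…,a_{9} = 2, -3, 2, 18, 20, 12, 56, 168, 272, 432.

432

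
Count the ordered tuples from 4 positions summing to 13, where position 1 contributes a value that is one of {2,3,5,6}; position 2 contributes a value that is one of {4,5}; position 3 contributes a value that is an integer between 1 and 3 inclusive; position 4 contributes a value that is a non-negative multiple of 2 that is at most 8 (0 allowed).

The generating function for the choices is (q^2 + q^3 + q^5 + q^6)·(q^4 + q^5)·(q + q^2 + q^3)·(1 + q^2 + q^4 + q^6 + q^8); the count is [q^13].
(q^2 + q^3 + q^5 + q^6) has coefficients 0,0,1,1,0,1,1 for degrees 0…6.
(q^4 + q^5) has coefficients 0,0,0,0,1,1,0,0,0,0,0,0,0,0 for degrees 0…13.
Multiplying by (q + q^2 + q^3) gives running coefficients 0,0,0,0,0,1,2,2,1,0,0,0,0,0 for degrees 0…13.
Finally multiplying by (1 + q^2 + q^4 + q^6 + q^8), the product of all factors after the first has coefficients 0,0,0,0,0,1,2,3,3,3,3,3,3,3 for degrees 0…13.
[q^13] = 1·3 + 1·3 + 1·3 + 1·3 = 12.

12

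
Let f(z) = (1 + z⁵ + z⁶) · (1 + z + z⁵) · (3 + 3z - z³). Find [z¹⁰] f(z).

(1 + z⁵ + z⁶) has coefficients 1,0,0,0,0,1,1 for degrees 0…6.
(1 + z + z⁵) has coefficients 1,1,0,0,0,1,0,0,0,0,0 for degrees 0…10.
Finally multiplying by (3 + 3z - z³), the product of all factors after the first has coefficients 3,6,3,-1,-1,3,3,0,-1,0,0 for degrees 0…10.
[z¹⁰] = 1·0 + 1·3 + 1·(-1) = 2.

2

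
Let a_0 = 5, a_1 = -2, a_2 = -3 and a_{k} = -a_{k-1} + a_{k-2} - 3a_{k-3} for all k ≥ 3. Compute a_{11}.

The ordinary generating function has denominator 1 + z - z^2 + 3z^3.
Iterating the recurrence: a_0,…,a_{11} = 5, -2, -3, -14, 17, -22, 81, -154, 301, -698, 1461, -3062.

-3062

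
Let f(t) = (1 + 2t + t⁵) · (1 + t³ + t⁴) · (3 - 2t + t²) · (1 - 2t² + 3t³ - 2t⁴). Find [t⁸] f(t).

7

(1 + 2t + t⁵) has coefficients 1,2,0,0,0,1 for degrees 0…5.
(1 + t³ + t⁴) has coefficients 1,0,0,1,1,0,0,0,0 for degrees 0…8.
Multiplying by (3 - 2t + t²) gives running coefficients 3,-2,1,3,1,-1,1,0,0 for degrees 0…8.
Finally multiplying by (1 - 2t² + 3t³ - 2t⁴), the product of all factors after the first has coefficients 3,-2,-5,16,-13,0,6,-1,-7 for degrees 0…8.
[t⁸] = 1·(-7) + 2·(-1) + 1·16 = 7.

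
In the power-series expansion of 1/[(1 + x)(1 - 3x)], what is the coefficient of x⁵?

Partial fractions give a closed form: a_n = (1/4)·(-1)^n + (3/4)·3^n.
At n = 5: a_5 = 182.

182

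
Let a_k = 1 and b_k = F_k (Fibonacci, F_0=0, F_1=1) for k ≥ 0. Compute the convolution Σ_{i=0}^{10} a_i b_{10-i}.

This is [x^10] in the product of the two ordinary generating functions.
Σ = 1·55 + 1·34 + 1·21 + 1·13 + 1·8 + 1·5 + 1·3 + 1·2 + 1·1 + 1·1 + 1·0 = 143.

143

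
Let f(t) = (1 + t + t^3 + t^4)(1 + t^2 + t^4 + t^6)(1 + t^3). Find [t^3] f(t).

3

(1 + t + t^3 + t^4) has coefficients 1,1,0,1 for degrees 0…3.
(1 + t^2 + t^4 + t^6) has coefficients 1,0,1,0 for degrees 0…3.
Finally multiplying by (1 + t^3), the product of all factors after the first has coefficients 1,0,1,1 for degrees 0…3.
[t^3] = 1·1 + 1·1 + 1·1 = 3.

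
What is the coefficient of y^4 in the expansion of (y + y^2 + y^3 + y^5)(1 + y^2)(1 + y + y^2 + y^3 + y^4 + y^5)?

5

(y + y^2 + y^3 + y^5) has coefficients 0,1,1,1,0 for degrees 0…4.
(1 + y^2) has coefficients 1,0,1,0,0 for degrees 0…4.
Finally multiplying by (1 + y + y^2 + y^3 + y^4 + y^5), the product of all factors after the first has coefficients 1,1,2,2,2 for degrees 0…4.
[y^4] = 1·2 + 1·2 + 1·1 = 5.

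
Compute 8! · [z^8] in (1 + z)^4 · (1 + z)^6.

The EGF product rule gives c_8 = Σ_{k_1+k_2=8} C(8; k_1,k_2) · ∏ g_i(k_i), where (1+z)^4 gives the falling factorial (4)_k; (1+z)^6 gives the falling factorial (6)_k.
g_1(k) for k = 0…8: 1, 4, 12, 24, 24, 0, 0, 0, 0.
g_2(k) for k = 0…8: 1, 6, 30, 120, 360, 720, 720, 0, 0.
c_8 = Σ_k C(8,k)·g_1(k)·g_2(8−k) = 28·12·720 + 56·24·720 + 70·24·360 = 241920 + 967680 + 604800 = 1814400.

1814400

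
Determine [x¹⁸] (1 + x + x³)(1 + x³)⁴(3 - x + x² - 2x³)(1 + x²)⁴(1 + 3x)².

-523

(1 + x + x³) has coefficients 1,1,0,1 for degrees 0…3.
(1 + x³)⁴ has coefficients 1,0,0,4,0,0,6,0,0,4,0,0,1,0,0,0,0,0,0 for degrees 0…18.
Multiplying by (3 - x + x² - 2x³) gives running coefficients 3,-1,1,10,-4,4,10,-6,6,0,-4,4,-5,-1,1,-2,0,0,0 for degrees 0…18.
Multiplying by (1 + x²)⁴ gives running coefficients 3,-1,13,6,18,38,12,66,29,39,65,-6,51,-5,-9,12,-36,2,-18 for degrees 0…18.
Finally multiplying by (1 + 3x)², the product of all factors after the first has coefficients 3,17,34,75,171,200,402,480,533,807,560,735,600,247,420,-87,-45,-106,-330 for degrees 0…18.
[x¹⁸] = 1·(-330) + 1·(-106) + 1·(-87) = -523.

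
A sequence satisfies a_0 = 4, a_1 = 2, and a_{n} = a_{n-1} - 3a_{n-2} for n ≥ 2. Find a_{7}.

The ordinary generating function has denominator 1 - t + 3t^2.
Iterating the recurrence: a_0,…,a_{7} = 4, 2, -10, -16, 14, 62, 20, -166.

-166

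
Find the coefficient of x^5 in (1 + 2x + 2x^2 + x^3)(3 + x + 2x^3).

4

(1 + 2x + 2x^2 + x^3) has coefficients 1,2,2,1 for degrees 0…3.
(3 + x + 2x^3) has coefficients 3,1,0,2,0,0 for degrees 0…5.
[x^5] = 1·0 + 2·0 + 2·2 + 1·0 = 4.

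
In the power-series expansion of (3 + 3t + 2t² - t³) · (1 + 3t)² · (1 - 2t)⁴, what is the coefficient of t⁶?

(3 + 3t + 2t² - t³) has coefficients 3,3,2,-1 for degrees 0…3.
(1 + 3t)² has coefficients 1,6,9,0,0,0,0 for degrees 0…6.
Finally multiplying by (1 - 2t)⁴, the product of all factors after the first has coefficients 1,-2,-15,40,40,-192,144 for degrees 0…6.
[t⁶] = 3·144 + 3·(-192) + 2·40 − 1·40 = -104.

-104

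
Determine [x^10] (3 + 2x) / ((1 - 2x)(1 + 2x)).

3072

Partial fractions give a closed form: a_n = (2)·2^n + (1)·(-2)^n.
At n = 10: a_10 = 3072.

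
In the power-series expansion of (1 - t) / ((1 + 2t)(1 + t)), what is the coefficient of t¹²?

12286

Partial fractions give a closed form: a_n = (3)·(-2)^n + (-2)·(-1)^n.
At n = 12: a_12 = 12286.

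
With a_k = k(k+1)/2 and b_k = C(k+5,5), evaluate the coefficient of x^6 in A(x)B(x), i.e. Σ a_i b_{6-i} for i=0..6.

1287

The convolution is the t^6 coefficient of A(t)B(t).
Σ = 0·462 + 1·252 + 3·126 + 6·56 + 10·21 + 15·6 + 21·1 = 1287.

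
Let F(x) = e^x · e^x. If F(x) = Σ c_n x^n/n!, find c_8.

256

The EGF product rule gives c_8 = Σ_{k_1+k_2=8} C(8; k_1,k_2) · ∏ g_i(k_i), where e^x gives (1)^k; e^x gives (1)^k.
g_1(k) for k = 0…8: 1, 1, 1, 1, 1, 1, 1, 1, 1.
g_2(k) for k = 0…8: 1, 1, 1, 1, 1, 1, 1, 1, 1.
c_8 = Σ_k C(8,k)·g_1(k)·g_2(8−k) = 1·1·1 + 8·1·1 + 28·1·1 + 56·1·1 + 70·1·1 + 56·1·1 + 28·1·1 + 8·1·1 + 1·1·1 = 1 + 8 + 28 + 56 + 70 + 56 + 28 + 8 + 1 = 256.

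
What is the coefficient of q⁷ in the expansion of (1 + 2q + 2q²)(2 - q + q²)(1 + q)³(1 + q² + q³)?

25

(1 + 2q + 2q²) has coefficients 1,2,2 for degrees 0…2.
(2 - q + q²) has coefficients 2,-1,1,0,0,0,0,0 for degrees 0…7.
Multiplying by (1 + q)³ gives running coefficients 2,5,4,2,2,1,0,0 for degrees 0…7.
Finally multiplying by (1 + q² + q³), the product of all factors after the first has coefficients 2,5,6,9,11,7,4,3 for degrees 0…7.
[q⁷] = 1·3 + 2·4 + 2·7 = 25.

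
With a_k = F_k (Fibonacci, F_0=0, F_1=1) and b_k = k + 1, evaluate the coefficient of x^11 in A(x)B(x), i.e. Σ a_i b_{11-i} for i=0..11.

The convolution is the t^11 coefficient of A(t)B(t).
Σ = 0·12 + 1·11 + 1·10 + 2·9 + 3·8 + 5·7 + 8·6 + 13·5 + 21·4 + 34·3 + 55·2 + 89·1 = 596.

596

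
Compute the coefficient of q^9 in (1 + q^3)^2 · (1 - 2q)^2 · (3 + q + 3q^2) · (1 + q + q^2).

(1 + q^3)^2 has coefficients 1,0,0,2,0,0,1 for degrees 0…6.
(1 - 2q)^2 has coefficients 1,-4,4,0,0,0,0,0,0,0 for degrees 0…9.
Multiplying by (3 + q + 3q^2) gives running coefficients 3,-11,11,-8,12,0,0,0,0,0 for degrees 0…9.
Finally multiplying by (1 + q + q^2), the product of all factors after the first has coefficients 3,-8,3,-8,15,4,12,0,0,0 for degrees 0…9.
[q^9] = 1·0 + 2·12 + 1·(-8) = 16.

16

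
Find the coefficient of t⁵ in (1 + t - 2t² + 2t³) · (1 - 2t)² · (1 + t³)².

(1 + t - 2t² + 2t³) has coefficients 1,1,-2,2 for degrees 0…3.
(1 - 2t)² has coefficients 1,-4,4,0,0,0 for degrees 0…5.
Finally multiplying by (1 + t³)², the product of all factors after the first has coefficients 1,-4,4,2,-8,8 for degrees 0…5.
[t⁵] = 1·8 + 1·(-8) − 2·2 + 2·4 = 4.

4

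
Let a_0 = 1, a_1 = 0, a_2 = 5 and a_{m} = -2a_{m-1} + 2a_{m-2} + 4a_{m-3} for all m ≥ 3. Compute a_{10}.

The ordinary generating function has denominator 1 + 2z - 2z^2 - 4z^3.
Iterating the recurrence: a_0,…,a_{10} = 1, 0, 5, -6, 22, -36, 92, -168, 376, -720, 1520.

1520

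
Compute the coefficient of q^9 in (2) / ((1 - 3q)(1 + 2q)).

The denominator gives the recurrence a_n = a_(n−1) + 6a_(n−2) for n ≥ 3; the numerator fixes a_0 = 2, a_1 = 2, a_2 = 14.
Iterating: 2, 2, 14, 26, 110, 266, 926, 2522, 8078, 23210, so a_9 = 23210.

23210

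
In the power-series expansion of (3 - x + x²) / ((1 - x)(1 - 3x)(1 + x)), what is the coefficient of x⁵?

758

Partial fractions give a closed form: a_n = (-3/4)·1^n + (25/8)·3^n + (5/8)·(-1)^n.
At n = 5: a_5 = 758.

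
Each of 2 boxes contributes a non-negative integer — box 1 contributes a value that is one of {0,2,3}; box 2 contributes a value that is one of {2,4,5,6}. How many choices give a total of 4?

2

The generating function for the choices is (1 + q^2 + q^3)·(q^2 + q^4 + q^5 + q^6); the count is [q^4].
(1 + q^2 + q^3) has coefficients 1,0,1,1 for degrees 0…3.
(q^2 + q^4 + q^5 + q^6) has coefficients 0,0,1,0,1 for degrees 0…4.
[q^4] = 1·1 + 1·1 + 1·0 = 2.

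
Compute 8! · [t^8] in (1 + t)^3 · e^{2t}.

24832

The EGF product rule gives c_8 = Σ_{k_1+k_2=8} C(8; k_1,k_2) · ∏ g_i(k_i), where (1+t)^3 gives the falling factorial (3)_k; e^{2t} gives (2)^k.
g_1(k) for k = 0…8: 1, 3, 6, 6, 0, 0, 0, 0, 0.
g_2(k) for k = 0…8: 1, 2, 4, 8, 16, 32, 64, 128, 256.
c_8 = Σ_k C(8,k)·g_1(k)·g_2(8−k) = 1·1·256 + 8·3·128 + 28·6·64 + 56·6·32 = 256 + 3072 + 10752 + 10752 = 24832.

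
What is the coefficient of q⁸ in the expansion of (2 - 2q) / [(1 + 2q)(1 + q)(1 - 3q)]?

The denominator gives the recurrence a_n = 7a_(n−2) + 6a_(n−3) for n ≥ 3; the numerator fixes a_0 = 2, a_1 = -2, a_2 = 14.
Iterating: 2, -2, 14, -2, 86, 70, 590, 1006, 4550, so a_8 = 4550.

4550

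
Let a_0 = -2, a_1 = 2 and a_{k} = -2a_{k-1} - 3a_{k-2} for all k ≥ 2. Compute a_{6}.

The ordinary generating function has denominator 1 + 2y + 3y^2.
Iterating the recurrence: a_0,…,a_{6} = -2, 2, 2, -10, 14, 2, -46.

-46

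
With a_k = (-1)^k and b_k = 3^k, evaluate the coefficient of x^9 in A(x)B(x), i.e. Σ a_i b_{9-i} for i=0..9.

This is [x^9] in the product of the two ordinary generating functions.
Σ = 1·19683 − 1·6561 + 1·2187 − 1·729 + 1·243 − 1·81 + 1·27 − 1·9 + 1·3 − 1·1 = 14762.

14762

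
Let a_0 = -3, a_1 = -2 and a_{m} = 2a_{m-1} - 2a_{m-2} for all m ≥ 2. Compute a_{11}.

The ordinary generating function has denominator 1 - 2t + 2t^2.
Iterating the recurrence: a_0,…,a_{11} = -3, -2, 2, 8, 12, 8, -8, -32, -48, -32, 32, 128.

128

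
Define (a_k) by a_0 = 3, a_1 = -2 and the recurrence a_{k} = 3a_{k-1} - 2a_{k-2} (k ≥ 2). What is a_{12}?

The ordinary generating function has denominator 1 - 3z + 2z^2.
Iterating the recurrence: a_0,…,a_{12} = 3, -2, -12, -32, -72, -152, -312, -632, -1272, -2552, -5112, -10232, -20472.

-20472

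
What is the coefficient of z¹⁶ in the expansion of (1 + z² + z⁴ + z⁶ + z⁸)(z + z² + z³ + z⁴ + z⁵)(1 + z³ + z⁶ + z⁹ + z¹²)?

(1 + z² + z⁴ + z⁶ + z⁸) has coefficients 1,0,1,0,1,0,1,0,1 for degrees 0…8.
(z + z² + z³ + z⁴ + z⁵) has coefficients 0,1,1,1,1,1,0,0,0,0,0,0,0,0,0,0,0 for degrees 0…16.
Finally multiplying by (1 + z³ + z⁶ + z⁹ + z¹²), the product of all factors after the first has coefficients 0,1,1,1,2,2,1,2,2,1,2,2,1,2,2,1,1 for degrees 0…16.
[z¹⁶] = 1·1 + 1·2 + 1·1 + 1·2 + 1·2 = 8.

8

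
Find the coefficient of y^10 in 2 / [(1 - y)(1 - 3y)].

Partial fractions give a closed form: a_n = (-1)·1^n + (3)·3^n.
At n = 10: a_10 = 177146.

177146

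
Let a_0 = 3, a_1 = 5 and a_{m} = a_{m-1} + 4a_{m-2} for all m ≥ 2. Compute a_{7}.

1685

The ordinary generating function has denominator 1 - y - 4y^2.
Iterating the recurrence: a_0,…,a_{7} = 3, 5, 17, 37, 105, 253, 673, 1685.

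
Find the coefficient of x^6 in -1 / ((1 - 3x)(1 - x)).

-1093

The denominator gives the recurrence a_n = 4a_(n−1) − 3a_(n−2) for n ≥ 2; the numerator fixes a_0 = -1, a_1 = -4.
Iterating: -1, -4, -13, -40, -121, -364, -1093, so a_6 = -1093.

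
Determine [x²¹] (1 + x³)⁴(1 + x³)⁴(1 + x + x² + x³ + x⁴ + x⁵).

(1 + x³)⁴ has coefficients 1,0,0,4,0,0,6,0,0,4,0,0,1 for degrees 0…12.
(1 + x³)⁴ has coefficients 1,0,0,4,0,0,6,0,0,4,0,0,1,0,0,0,0,0,0,0,0,0 for degrees 0…21.
Finally multiplying by (1 + x + x² + x³ + x⁴ + x⁵), the product of all factors after the first has coefficients 1,1,1,5,5,5,10,10,10,10,10,10,5,5,5,1,1,1,0,0,0,0 for degrees 0…21.
[x²¹] = 1·0 + 4·0 + 6·1 + 4·5 + 1·10 = 36.

36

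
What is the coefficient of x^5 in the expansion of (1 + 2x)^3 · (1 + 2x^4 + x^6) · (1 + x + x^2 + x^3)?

34

(1 + 2x)^3 has coefficients 1,6,12,8 for degrees 0…3.
(1 + 2x^4 + x^6) has coefficients 1,0,0,0,2,0 for degrees 0…5.
Finally multiplying by (1 + x + x^2 + x^3), the product of all factors after the first has coefficients 1,1,1,1,2,2 for degrees 0…5.
[x^5] = 1·2 + 6·2 + 12·1 + 8·1 = 34.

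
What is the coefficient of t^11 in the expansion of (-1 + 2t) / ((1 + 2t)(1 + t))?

Partial fractions give a closed form: a_n = (-4)·(-2)^n + (3)·(-1)^n.
At n = 11: a_11 = 8189.

8189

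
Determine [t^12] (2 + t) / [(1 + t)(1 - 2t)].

6827

The denominator gives the recurrence a_n = a_(n−1) + 2a_(n−2) for n ≥ 2; the numerator fixes a_0 = 2, a_1 = 3.
Iterating: 2, 3, 7, 13, 27, 53, 107, 213, 427, 853, 1707, 3413, 6827, so a_12 = 6827.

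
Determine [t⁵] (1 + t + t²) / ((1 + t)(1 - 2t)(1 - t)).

The denominator gives the recurrence a_n = 2a_(n−1) + a_(n−2) − 2a_(n−3) for n ≥ 3; the numerator fixes a_0 = 1, a_1 = 3, a_2 = 8.
Iterating: 1, 3, 8, 17, 36, 73, so a_5 = 73.

73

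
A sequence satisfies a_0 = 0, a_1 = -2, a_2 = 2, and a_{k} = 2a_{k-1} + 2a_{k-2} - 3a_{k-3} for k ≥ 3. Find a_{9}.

528

The ordinary generating function has denominator 1 - 2y - 2y^2 + 3y^3.
Iterating the recurrence: a_0,…,a_{9} = 0, -2, 2, 0, 10, 14, 48, 94, 242, 528.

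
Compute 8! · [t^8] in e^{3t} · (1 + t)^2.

The EGF product rule gives c_8 = Σ_{k_1+k_2=8} C(8; k_1,k_2) · ∏ g_i(k_i), where e^{3t} gives (3)^k; (1+t)^2 gives the falling factorial (2)_k.
g_1(k) for k = 0…8: 1, 3, 9, 27, 81, 243, 729, 2187, 6561.
g_2(k) for k = 0…8: 1, 2, 2, 0, 0, 0, 0, 0, 0.
c_8 = Σ_k C(8,k)·g_1(k)·g_2(8−k) = 28·729·2 + 8·2187·2 + 1·6561·1 = 40824 + 34992 + 6561 = 82377.

82377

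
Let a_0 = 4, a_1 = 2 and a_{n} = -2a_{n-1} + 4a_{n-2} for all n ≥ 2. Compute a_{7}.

-2432

The ordinary generating function has denominator 1 + 2y - 4y^2.
Iterating the recurrence: a_0,…,a_{7} = 4, 2, 12, -16, 80, -224, 768, -2432.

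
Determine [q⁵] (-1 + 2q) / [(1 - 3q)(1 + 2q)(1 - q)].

-56

Partial fractions give a closed form: a_n = (-3/10)·3^n + (-8/15)·(-2)^n + (-1/6)·1^n.
At n = 5: a_5 = -56.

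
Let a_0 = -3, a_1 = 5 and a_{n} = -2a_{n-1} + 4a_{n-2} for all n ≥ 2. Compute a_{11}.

793600

The ordinary generating function has denominator 1 + 2t - 4t^2.
Iterating the recurrence: a_0,…,a_{11} = -3, 5, -22, 64, -216, 688, -2240, 7232, -23424, 75776, -245248, 793600.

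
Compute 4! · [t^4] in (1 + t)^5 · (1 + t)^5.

5040

The EGF product rule gives c_4 = Σ_{k_1+k_2=4} C(4; k_1,k_2) · ∏ g_i(k_i), where (1+t)^5 gives the falling factorial (5)_k; (1+t)^5 gives the falling factorial (5)_k.
g_1(k) for k = 0…4: 1, 5, 20, 60, 120.
g_2(k) for k = 0…4: 1, 5, 20, 60, 120.
c_4 = Σ_k C(4,k)·g_1(k)·g_2(4−k) = 1·1·120 + 4·5·60 + 6·20·20 + 4·60·5 + 1·120·1 = 120 + 1200 + 2400 + 1200 + 120 = 5040.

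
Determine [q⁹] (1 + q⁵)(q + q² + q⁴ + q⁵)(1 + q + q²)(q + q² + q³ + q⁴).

10

(1 + q⁵) has coefficients 1,0,0,0,0,1 for degrees 0…5.
(q + q² + q⁴ + q⁵) has coefficients 0,1,1,0,1,1,0,0,0,0 for degrees 0…9.
Multiplying by (1 + q + q²) gives running coefficients 0,1,2,2,2,2,2,1,0,0 for degrees 0…9.
Finally multiplying by (q + q² + q³ + q⁴), the product of all factors after the first has coefficients 0,0,1,3,5,7,8,8,7,5 for degrees 0…9.
[q⁹] = 1·5 + 1·5 = 10.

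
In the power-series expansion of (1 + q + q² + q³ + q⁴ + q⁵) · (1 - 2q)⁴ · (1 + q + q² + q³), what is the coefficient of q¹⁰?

8

(1 + q + q² + q³ + q⁴ + q⁵) has coefficients 1,1,1,1,1,1 for degrees 0…5.
(1 - 2q)⁴ has coefficients 1,-8,24,-32,16,0,0,0,0,0,0 for degrees 0…10.
Finally multiplying by (1 + q + q² + q³), the product of all factors after the first has coefficients 1,-7,17,-15,0,8,-16,16,0,0,0 for degrees 0…10.
[q¹⁰] = 1·0 + 1·0 + 1·0 + 1·16 + 1·(-16) + 1·8 = 8.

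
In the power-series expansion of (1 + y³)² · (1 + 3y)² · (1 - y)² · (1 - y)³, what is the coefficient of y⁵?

(1 + y³)² has coefficients 1,0,0,2,0,0 for degrees 0…5.
(1 + 3y)² has coefficients 1,6,9,0,0,0 for degrees 0…5.
Multiplying by (1 - y)² gives running coefficients 1,4,-2,-12,9,0 for degrees 0…5.
Finally multiplying by (1 - y)³, the product of all factors after the first has coefficients 1,1,-11,5,35,-61 for degrees 0…5.
[y⁵] = 1·(-61) + 2·(-11) = -83.

-83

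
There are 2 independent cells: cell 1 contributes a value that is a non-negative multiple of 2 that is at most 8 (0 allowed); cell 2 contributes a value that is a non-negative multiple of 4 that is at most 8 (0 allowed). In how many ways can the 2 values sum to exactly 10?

The generating function for the choices is (1 + t^2 + t^4 + t^6 + t^8)·(1 + t^4 + t^8); the count is [t^10].
(1 + t^2 + t^4 + t^6 + t^8) has coefficients 1,0,1,0,1,0,1,0,1 for degrees 0…8.
(1 + t^4 + t^8) has coefficients 1,0,0,0,1,0,0,0,1,0,0 for degrees 0…10.
[t^10] = 1·0 + 1·1 + 1·0 + 1·1 + 1·0 = 2.

2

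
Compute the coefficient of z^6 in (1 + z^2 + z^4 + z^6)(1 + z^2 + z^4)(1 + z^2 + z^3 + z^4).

(1 + z^2 + z^4 + z^6) has coefficients 1,0,1,0,1,0,1 for degrees 0…6.
(1 + z^2 + z^4) has coefficients 1,0,1,0,1,0,0 for degrees 0…6.
Finally multiplying by (1 + z^2 + z^3 + z^4), the product of all factors after the first has coefficients 1,0,2,1,3,1,2 for degrees 0…6.
[z^6] = 1·2 + 1·3 + 1·2 + 1·1 = 8.

8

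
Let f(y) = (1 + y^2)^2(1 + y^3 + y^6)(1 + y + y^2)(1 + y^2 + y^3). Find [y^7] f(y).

(1 + y^2)^2 has coefficients 1,0,2,0,1 for degrees 0…4.
(1 + y^3 + y^6) has coefficients 1,0,0,1,0,0,1,0 for degrees 0…7.
Multiplying by (1 + y + y^2) gives running coefficients 1,1,1,1,1,1,1,1 for degrees 0…7.
Finally multiplying by (1 + y^2 + y^3), the product of all factors after the first has coefficients 1,1,2,3,3,3,3,3 for degrees 0…7.
[y^7] = 1·3 + 2·3 + 1·3 = 12.

12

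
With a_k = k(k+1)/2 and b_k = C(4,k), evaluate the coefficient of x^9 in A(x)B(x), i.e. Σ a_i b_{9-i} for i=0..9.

Write out a_i and b_{9-i} for i = 0,…,9 and sum the products.
Σ = 0·0 + 1·0 + 3·0 + 6·0 + 10·0 + 15·1 + 21·4 + 28·6 + 36·4 + 45·1 = 456.

456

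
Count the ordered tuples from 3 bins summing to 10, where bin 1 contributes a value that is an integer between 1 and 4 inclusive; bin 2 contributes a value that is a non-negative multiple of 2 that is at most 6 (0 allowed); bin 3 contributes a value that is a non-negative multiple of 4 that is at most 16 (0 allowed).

4

The generating function for the choices is (x + x^2 + x^3 + x^4)·(1 + x^2 + x^4 + x^6)·(1 + x^4 + x^8 + x^12 + x^16); the count is [x^10].
(x + x^2 + x^3 + x^4) has coefficients 0,1,1,1,1 for degrees 0…4.
(1 + x^2 + x^4 + x^6) has coefficients 1,0,1,0,1,0,1,0,0,0,0 for degrees 0…10.
Finally multiplying by (1 + x^4 + x^8 + x^12 + x^16), the product of all factors after the first has coefficients 1,0,1,0,2,0,2,0,2,0,2 for degrees 0…10.
[x^10] = 1·0 + 1·2 + 1·0 + 1·2 = 4.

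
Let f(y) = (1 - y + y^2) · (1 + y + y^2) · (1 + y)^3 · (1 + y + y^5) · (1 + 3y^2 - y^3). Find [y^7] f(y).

(1 - y + y^2) has coefficients 1,-1,1 for degrees 0…2.
(1 + y + y^2) has coefficients 1,1,1,0,0,0,0,0 for degrees 0…7.
Multiplying by (1 + y)^3 gives running coefficients 1,4,7,7,4,1,0,0 for degrees 0…7.
Multiplying by (1 + y + y^5) gives running coefficients 1,5,11,14,11,6,5,7 for degrees 0…7.
Finally multiplying by (1 + 3y^2 - y^3), the product of all factors after the first has coefficients 1,5,14,28,39,37,24,14 for degrees 0…7.
[y^7] = 1·14 − 1·24 + 1·37 = 27.

27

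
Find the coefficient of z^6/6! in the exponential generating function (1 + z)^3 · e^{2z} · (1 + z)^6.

The EGF product rule gives c_6 = Σ_{k_1+k_2+k_3=6} C(6; k_1,k_2,k_3) · ∏ g_i(k_i), where (1+z)^3 gives the falling factorial (3)_k; e^{2z} gives (2)^k; (1+z)^6 gives the falling factorial (6)_k.
g_1(k) for k = 0…6: 1, 3, 6, 6, 0, 0, 0.
g_2(k) for k = 0…6: 1, 2, 4, 8, 16, 32, 64.
g_3(k) for k = 0…6: 1, 6, 30, 120, 360, 720, 720.
First combine the last two factors: h(k) = Σ_j C(k,j)·g_2(j)·g_3(k−j) for k = 0…6: 1, 8, 58, 380, 2248, 12032, 58576.
c_6 = Σ_k C(6,k)·g_1(k)·h(6−k) = 1·1·58576 + 6·3·12032 + 15·6·2248 + 20·6·380 = 58576 + 216576 + 202320 + 45600 = 523072.

523072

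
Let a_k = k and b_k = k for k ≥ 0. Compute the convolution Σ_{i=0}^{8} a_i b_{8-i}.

Write out a_i and b_{8-i} for i = 0,…,8 and sum the products.
Σ = 0·8 + 1·7 + 2·6 + 3·5 + 4·4 + 5·3 + 6·2 + 7·1 + 8·0 = 84.

84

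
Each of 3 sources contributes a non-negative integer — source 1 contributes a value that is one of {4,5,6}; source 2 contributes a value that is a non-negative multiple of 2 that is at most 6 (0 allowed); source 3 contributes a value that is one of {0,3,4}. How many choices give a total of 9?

4

The generating function for the choices is (t^4 + t^5 + t^6)·(1 + t^2 + t^4 + t^6)·(1 + t^3 + t^4); the count is [t^9].
(t^4 + t^5 + t^6) has coefficients 0,0,0,0,1,1,1 for degrees 0…6.
(1 + t^2 + t^4 + t^6) has coefficients 1,0,1,0,1,0,1,0,0,0 for degrees 0…9.
Finally multiplying by (1 + t^3 + t^4), the product of all factors after the first has coefficients 1,0,1,1,2,1,2,1,1,1 for degrees 0…9.
[t^9] = 1·1 + 1·2 + 1·1 = 4.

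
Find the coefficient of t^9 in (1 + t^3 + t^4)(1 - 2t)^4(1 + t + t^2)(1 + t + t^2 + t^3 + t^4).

(1 + t^3 + t^4) has coefficients 1,0,0,1,1 for degrees 0…4.
(1 - 2t)^4 has coefficients 1,-8,24,-32,16,0,0,0,0,0 for degrees 0…9.
Multiplying by (1 + t + t^2) gives running coefficients 1,-7,17,-16,8,-16,16,0,0,0 for degrees 0…9.
Finally multiplying by (1 + t + t^2 + t^3 + t^4), the product of all factors after the first has coefficients 1,-6,11,-5,3,-14,9,-8,8,0 for degrees 0…9.
[t^9] = 1·0 + 1·9 + 1·(-14) = -5.

-5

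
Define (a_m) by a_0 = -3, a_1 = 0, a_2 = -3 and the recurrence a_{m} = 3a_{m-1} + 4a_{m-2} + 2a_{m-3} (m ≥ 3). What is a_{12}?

The ordinary generating function has denominator 1 - 3y - 4y^2 - 2y^3.
Iterating the recurrence: a_0,…,a_{12} = -3, 0, -3, -15, -57, -237, -969, -3969, -16257, -66585, -272721, -1117017, -4575105.

-4575105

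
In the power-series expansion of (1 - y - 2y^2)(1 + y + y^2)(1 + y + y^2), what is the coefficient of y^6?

(1 - y - 2y^2) has coefficients 1,-1,-2 for degrees 0…2.
(1 + y + y^2) has coefficients 1,1,1,0,0,0,0 for degrees 0…6.
Finally multiplying by (1 + y + y^2), the product of all factors after the first has coefficients 1,2,3,2,1,0,0 for degrees 0…6.
[y^6] = 1·0 − 1·0 − 2·1 = -2.

-2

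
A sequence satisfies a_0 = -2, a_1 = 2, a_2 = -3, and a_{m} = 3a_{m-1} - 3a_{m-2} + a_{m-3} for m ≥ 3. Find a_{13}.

-652

The ordinary generating function has denominator 1 - 3x + 3x^2 - x^3.
Iterating the recurrence: a_0,…,a_{13} = -2, 2, -3, -17, -40, -72, -113, -163, -222, -290, -367, -453, -548, -652.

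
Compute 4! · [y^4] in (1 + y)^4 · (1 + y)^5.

3024

The EGF product rule gives c_4 = Σ_{k_1+k_2=4} C(4; k_1,k_2) · ∏ g_i(k_i), where (1+y)^4 gives the falling factorial (4)_k; (1+y)^5 gives the falling factorial (5)_k.
g_1(k) for k = 0…4: 1, 4, 12, 24, 24.
g_2(k) for k = 0…4: 1, 5, 20, 60, 120.
c_4 = Σ_k C(4,k)·g_1(k)·g_2(4−k) = 1·1·120 + 4·4·60 + 6·12·20 + 4·24·5 + 1·24·1 = 120 + 960 + 1440 + 480 + 24 = 3024.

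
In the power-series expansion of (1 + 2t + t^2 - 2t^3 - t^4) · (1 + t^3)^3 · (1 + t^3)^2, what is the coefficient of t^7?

(1 + 2t + t^2 - 2t^3 - t^4) has coefficients 1,2,1,-2,-1 for degrees 0…4.
(1 + t^3)^3 has coefficients 1,0,0,3,0,0,3,0 for degrees 0…7.
Finally multiplying by (1 + t^3)^2, the product of all factors after the first has coefficients 1,0,0,5,0,0,10,0 for degrees 0…7.
[t^7] = 1·0 + 2·10 + 1·0 − 2·0 − 1·5 = 15.

15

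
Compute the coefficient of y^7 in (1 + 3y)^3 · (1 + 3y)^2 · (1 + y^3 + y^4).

675

(1 + 3y)^3 has coefficients 1,9,27,27 for degrees 0…3.
(1 + 3y)^2 has coefficients 1,6,9,0,0,0,0,0 for degrees 0…7.
Finally multiplying by (1 + y^3 + y^4), the product of all factors after the first has coefficients 1,6,9,1,7,15,9,0 for degrees 0…7.
[y^7] = 1·0 + 9·9 + 27·15 + 27·7 = 675.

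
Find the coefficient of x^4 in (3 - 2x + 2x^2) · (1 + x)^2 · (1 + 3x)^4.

755

(3 - 2x + 2x^2) has coefficients 3,-2,2 for degrees 0…2.
(1 + x)^2 has coefficients 1,2,1,0,0 for degrees 0…4.
Finally multiplying by (1 + 3x)^4, the product of all factors after the first has coefficients 1,14,79,228,351 for degrees 0…4.
[x^4] = 3·351 − 2·228 + 2·79 = 755.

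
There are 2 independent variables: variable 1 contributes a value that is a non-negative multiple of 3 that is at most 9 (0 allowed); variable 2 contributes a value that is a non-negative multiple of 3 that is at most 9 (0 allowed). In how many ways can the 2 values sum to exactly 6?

The generating function for the choices is (1 + y^3 + y^6 + y^9)·(1 + y^3 + y^6 + y^9); the count is [y^6].
(1 + y^3 + y^6 + y^9) has coefficients 1,0,0,1,0,0,1 for degrees 0…6.
(1 + y^3 + y^6 + y^9) has coefficients 1,0,0,1,0,0,1 for degrees 0…6.
[y^6] = 1·1 + 1·1 + 1·1 = 3.

3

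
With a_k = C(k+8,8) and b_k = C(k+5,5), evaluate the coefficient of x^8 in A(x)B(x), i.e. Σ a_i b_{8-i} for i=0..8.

This is [x^8] in the product of the two ordinary generating functions.
Σ = 1·1287 + 9·792 + 45·462 + 165·252 + 495·126 + 1287·56 + 3003·21 + 6435·6 + 12870·1 = 319770.

319770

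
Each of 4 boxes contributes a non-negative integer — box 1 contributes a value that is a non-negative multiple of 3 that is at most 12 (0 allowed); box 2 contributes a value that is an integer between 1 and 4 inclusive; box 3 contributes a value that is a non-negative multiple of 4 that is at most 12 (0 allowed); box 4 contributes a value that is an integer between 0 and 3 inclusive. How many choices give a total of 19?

17

The generating function for the choices is (1 + y^3 + y^6 + y^9 + y^12)·(y + y^2 + y^3 + y^4)·(1 + y^4 + y^8 + y^12)·(1 + y + y^2 + y^3); the count is [y^19].
(1 + y^3 + y^6 + y^9 + y^12) has coefficients 1,0,0,1,0,0,1,0,0,1,0,0,1 for degrees 0…12.
(y + y^2 + y^3 + y^4) has coefficients 0,1,1,1,1,0,0,0,0,0,0,0,0,0,0,0,0,0,0,0 for degrees 0…19.
Multiplying by (1 + y^4 + y^8 + y^12) gives running coefficients 0,1,1,1,1,1,1,1,1,1,1,1,1,1,1,1,1,0,0,0 for degrees 0…19.
Finally multiplying by (1 + y + y^2 + y^3), the product of all factors after the first has coefficients 0,1,2,3,4,4,4,4,4,4,4,4,4,4,4,4,4,3,2,1 for degrees 0…19.
[y^19] = 1·1 + 1·4 + 1·4 + 1·4 + 1·4 = 17.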